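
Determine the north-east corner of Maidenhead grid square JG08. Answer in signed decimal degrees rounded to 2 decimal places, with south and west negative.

-21.00, 2.00

Field J=9, G=6: +9·20° lon, +6·10° lat → SW at lon 0°, lat -30°.
Square 0, 8: +0·2° lon, +8·1° lat → SW at lon 0°, lat -22°.
Cell spans 2° lon × 1° lat. NE corner is SW corner plus one full cell.
latitude -21.00, longitude 2.00.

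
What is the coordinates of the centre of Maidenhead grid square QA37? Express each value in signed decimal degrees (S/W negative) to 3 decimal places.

-82.500, 147.000

Field Q=16, A=0: +16·20° lon, +0·10° lat → SW at lon 140°, lat -90°.
Square 3, 7: +3·2° lon, +7·1° lat → SW at lon 146°, lat -83°.
Cell spans 2° lon × 1° lat. Centre is SW corner plus half of each.
latitude -82.500, longitude 147.000.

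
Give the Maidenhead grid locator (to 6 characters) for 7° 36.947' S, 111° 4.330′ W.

DI42lj

Add 180° to longitude and 90° to latitude: 68.9278, 82.3842.
Field: lon ⌊68.9278/20⌋ = 3 → D; lat ⌊82.3842/10⌋ = 8 → I.
Square: lon ⌊8.9278/2⌋ = 4; lat ⌊2.3842/1⌋ = 2.
Subsquare: lon ⌊0.9278/0.0833333⌋ = 11 → l; lat ⌊0.3842/0.0416667⌋ = 9 → j.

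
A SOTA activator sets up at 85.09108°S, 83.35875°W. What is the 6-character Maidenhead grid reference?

Shift to the Maidenhead origin (180°W, 90°S): lon 96.6412, lat 4.9089.
Field (20°×10°, letters A–R): 96.6412/20 → 4 → E, 4.9089/10 → 0 → A; chars EA.
Square (2°×1°, digits 0–9): 16.6412/2 → 8, 4.9089/1 → 4; chars 84.
Subsquare (5′×2.5′, letters a–x): 0.6412/0.0833333 → 7 → h, 0.9089/0.0416667 → 21 → v; chars hv.

EA84hv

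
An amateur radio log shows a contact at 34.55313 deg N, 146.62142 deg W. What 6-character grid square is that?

Add 180° to longitude and 90° to latitude: 33.3786, 124.5531.
Field: 33.3786/20 → 1 → B, 124.5531/10 → 12 → M; chars BM.
Square: 13.3786/2 → 6, 4.5531/1 → 4; chars 64.
Subsquare: 1.3786/0.0833333 → 16 → q, 0.5531/0.0416667 → 13 → n; chars qn.

BM64qn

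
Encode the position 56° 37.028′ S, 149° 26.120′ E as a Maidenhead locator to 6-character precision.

Shift to the Maidenhead origin (180°W, 90°S): lon 329.4353, lat 33.3829.
Field (20°×10°, letters A–R): lon ⌊329.4353/20⌋ = 16 → Q; lat ⌊33.3829/10⌋ = 3 → D.
Square (2°×1°, digits 0–9): lon ⌊9.4353/2⌋ = 4; lat ⌊3.3829/1⌋ = 3.
Subsquare (5′×2.5′, letters a–x): lon ⌊1.4353/0.0833333⌋ = 17 → r; lat ⌊0.3829/0.0416667⌋ = 9 → j.

QD43rj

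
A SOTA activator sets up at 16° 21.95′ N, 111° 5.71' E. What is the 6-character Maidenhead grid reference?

OK56ni

Offset from 180°W / 90°S: lon 291.0952°, lat 106.3658°.
Field (20°×10°, letters A–R): lon ⌊291.0952/20⌋ = 14 → O; lat ⌊106.3658/10⌋ = 10 → K.
Square (2°×1°, digits 0–9): lon ⌊11.0952/2⌋ = 5; lat ⌊6.3658/1⌋ = 6.
Subsquare (5′×2.5′, letters a–x): lon ⌊1.0952/0.0833333⌋ = 13 → n; lat ⌊0.3658/0.0416667⌋ = 8 → i.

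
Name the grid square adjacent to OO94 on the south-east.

Longitude square 9; +1 → 10, wraps to 0, carry into field.
Longitude field O = 14; +1 → 15 = P.
Latitude square 4; −1 → 3.

PO03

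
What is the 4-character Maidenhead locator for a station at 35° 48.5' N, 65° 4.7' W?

FM75

Add 180° to longitude and 90° to latitude: 114.92, 125.81.
Field: lon ⌊114.92/20⌋ = 5 → F; lat ⌊125.81/10⌋ = 12 → M.
Square: lon ⌊14.92/2⌋ = 7; lat ⌊5.81/1⌋ = 5.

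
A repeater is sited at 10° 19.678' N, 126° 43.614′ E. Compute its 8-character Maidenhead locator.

Shift to the Maidenhead origin (180°W, 90°S): lon 306.72690, lat 100.32797.
Field: lon ⌊306.72690/20⌋ = 15 → P; lat ⌊100.32797/10⌋ = 10 → K.
Square: lon ⌊6.72690/2⌋ = 3; lat ⌊0.32797/1⌋ = 0.
Subsquare: lon ⌊0.72690/0.0833333⌋ = 8 → i; lat ⌊0.32797/0.0416667⌋ = 7 → h.
Extended square: lon ⌊0.06023/0.00833333⌋ = 7; lat ⌊0.03630/0.00416667⌋ = 8.

PK30ih78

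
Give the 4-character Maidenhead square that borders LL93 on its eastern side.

Longitude square 9; +1 → 10, wraps to 0, carry into field.
Longitude field L = 11; +1 → 12 = M.
The latitude characters are unchanged.

ML03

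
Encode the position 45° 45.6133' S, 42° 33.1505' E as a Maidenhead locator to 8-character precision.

LE14gf67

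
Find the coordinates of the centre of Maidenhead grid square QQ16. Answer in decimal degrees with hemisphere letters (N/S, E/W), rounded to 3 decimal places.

76.500° N, 143.000° E

Field Q=16, Q=16: +16·20° lon, +16·10° lat → SW at lon 140°, lat 70°.
Square 1, 6: +1·2° lon, +6·1° lat → SW at lon 142°, lat 76°.
Cell spans 2° lon × 1° lat. Centre is SW corner plus half of each.
latitude 76.500° N, longitude 143.000° E.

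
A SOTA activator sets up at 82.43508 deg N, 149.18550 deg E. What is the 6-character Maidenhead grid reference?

QR42ok

Add 180° to longitude and 90° to latitude: 329.1855, 172.4351.
Field: lon ⌊329.1855/20⌋ = 16 → Q; lat ⌊172.4351/10⌋ = 17 → R.
Square: lon ⌊9.1855/2⌋ = 4; lat ⌊2.4351/1⌋ = 2.
Subsquare: lon ⌊1.1855/0.0833333⌋ = 14 → o; lat ⌊0.4351/0.0416667⌋ = 10 → k.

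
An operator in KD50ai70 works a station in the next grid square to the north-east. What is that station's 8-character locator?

Longitude extended square 7; +1 → 8.
Latitude extended square 0; +1 → 1.

KD50ai81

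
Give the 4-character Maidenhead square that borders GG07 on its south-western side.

Longitude square 0; −1 → -1, wraps to 9, carry into field.
Longitude field G = 6; −1 → 5 = F.
Latitude square 7; −1 → 6.

FG96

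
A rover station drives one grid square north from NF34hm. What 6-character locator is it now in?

NF34hn

Latitude subsquare m = 12; +1 → 13 = n.
The longitude characters are unchanged.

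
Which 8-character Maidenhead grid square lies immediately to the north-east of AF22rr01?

Longitude extended square 0; +1 → 1.
Latitude extended square 1; +1 → 2.

AF22rr12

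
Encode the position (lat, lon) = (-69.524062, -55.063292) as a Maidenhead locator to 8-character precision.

GC20ll24

Add 180° to longitude and 90° to latitude: 124.93671, 20.47594.
Field: 124.93671/20 → 6 → G, 20.47594/10 → 2 → C; chars GC.
Square: 4.93671/2 → 2, 0.47594/1 → 0; chars 20.
Subsquare: 0.93671/0.0833333 → 11 → l, 0.47594/0.0416667 → 11 → l; chars ll.
Extended square: 0.02004/0.00833333 → 2, 0.01760/0.00416667 → 4; chars 24.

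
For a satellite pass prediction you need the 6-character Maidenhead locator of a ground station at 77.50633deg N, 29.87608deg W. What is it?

HQ57bm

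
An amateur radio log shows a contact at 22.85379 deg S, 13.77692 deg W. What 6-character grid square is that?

IG37cd

Shift to the Maidenhead origin (180°W, 90°S): lon 166.2231, lat 67.1462.
Field (20°×10°, letters A–R): lon ⌊166.2231/20⌋ = 8 → I; lat ⌊67.1462/10⌋ = 6 → G.
Square (2°×1°, digits 0–9): lon ⌊6.2231/2⌋ = 3; lat ⌊7.1462/1⌋ = 7.
Subsquare (5′×2.5′, letters a–x): lon ⌊0.2231/0.0833333⌋ = 2 → c; lat ⌊0.1462/0.0416667⌋ = 3 → d.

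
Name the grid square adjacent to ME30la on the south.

MD39lx

Latitude subsquare a = 0; −1 → -1, wraps to 23 = x, carry into square.
Latitude square 0; −1 → -1, wraps to 9, carry into field.
Latitude field E = 4; −1 → 3 = D.
The longitude characters are unchanged.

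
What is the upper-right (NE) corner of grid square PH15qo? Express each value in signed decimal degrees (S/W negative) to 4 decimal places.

-14.3750, 123.4167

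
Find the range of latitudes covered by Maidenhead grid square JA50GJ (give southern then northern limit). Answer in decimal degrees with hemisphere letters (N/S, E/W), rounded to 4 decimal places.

89.6250° S, 89.5833° S

Field J=9, A=0: +9·20° lon, +0·10° lat → SW at lon 0°, lat -90°.
Square 5, 0: +5·2° lon, +0·1° lat → SW at lon 10°, lat -90°.
Subsquare g=6, j=9: +6·0.0833333° lon, +9·0.0416667° lat → SW at lon 10.5°, lat -89.625°.
Cell spans 0.0833333° lon × 0.0416667° lat.
south 89.6250° S, north 89.5833° S.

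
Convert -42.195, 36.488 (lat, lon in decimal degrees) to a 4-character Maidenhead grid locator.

KE87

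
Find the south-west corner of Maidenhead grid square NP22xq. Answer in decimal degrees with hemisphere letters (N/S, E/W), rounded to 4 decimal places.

Field N=13, P=15: +13·20° lon, +15·10° lat → SW at lon 80°, lat 60°.
Square 2, 2: +2·2° lon, +2·1° lat → SW at lon 84°, lat 62°.
Subsquare x=23, q=16: +23·0.0833333° lon, +16·0.0416667° lat → SW at lon 85.9167°, lat 62.6667°.
latitude 62.6667° N, longitude 85.9167° E.

62.6667° N, 85.9167° E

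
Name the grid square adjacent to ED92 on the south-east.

FD01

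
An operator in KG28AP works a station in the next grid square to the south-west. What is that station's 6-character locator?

KG18xo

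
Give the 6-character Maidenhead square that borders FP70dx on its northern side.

FP71da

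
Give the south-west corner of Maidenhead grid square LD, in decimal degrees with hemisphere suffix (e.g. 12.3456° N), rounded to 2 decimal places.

Field L=11, D=3: +11·20° lon, +3·10° lat → SW at lon 40°, lat -60°.
latitude 60.00° S, longitude 40.00° E.

60.00° S, 40.00° E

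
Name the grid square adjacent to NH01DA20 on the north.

NH01da21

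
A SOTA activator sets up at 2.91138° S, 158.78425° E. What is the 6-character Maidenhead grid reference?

QI97jc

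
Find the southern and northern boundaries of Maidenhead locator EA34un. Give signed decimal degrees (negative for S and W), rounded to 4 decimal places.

Field E=4, A=0: +4·20° lon, +0·10° lat → SW at lon -100°, lat -90°.
Square 3, 4: +3·2° lon, +4·1° lat → SW at lon -94°, lat -86°.
Subsquare u=20, n=13: +20·0.0833333° lon, +13·0.0416667° lat → SW at lon -92.3333°, lat -85.4583°.
Cell spans 0.0833333° lon × 0.0416667° lat.
south -85.4583, north -85.4167.

-85.4583, -85.4167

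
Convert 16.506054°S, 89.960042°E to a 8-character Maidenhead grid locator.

NH43xl58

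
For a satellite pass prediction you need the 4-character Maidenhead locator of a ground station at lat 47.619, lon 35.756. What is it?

Offset from 180°W / 90°S: lon 215.76°, lat 137.62°.
Field (20°×10°, letters A–R): lon ⌊215.76/20⌋ = 10 → K; lat ⌊137.62/10⌋ = 13 → N.
Square (2°×1°, digits 0–9): lon ⌊15.76/2⌋ = 7; lat ⌊7.62/1⌋ = 7.

KN77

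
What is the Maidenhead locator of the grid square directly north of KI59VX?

KJ50va

Latitude subsquare x = 23; +1 → 24, wraps to 0 = a, carry into square.
Latitude square 9; +1 → 10, wraps to 0, carry into field.
Latitude field I = 8; +1 → 9 = J.
The longitude characters are unchanged.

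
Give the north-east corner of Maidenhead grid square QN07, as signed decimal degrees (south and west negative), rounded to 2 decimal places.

48.00, 142.00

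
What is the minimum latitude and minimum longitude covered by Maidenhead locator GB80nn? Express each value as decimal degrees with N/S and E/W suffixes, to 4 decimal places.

Field G=6, B=1: +6·20° lon, +1·10° lat → SW at lon -60°, lat -80°.
Square 8, 0: +8·2° lon, +0·1° lat → SW at lon -44°, lat -80°.
Subsquare n=13, n=13: +13·0.0833333° lon, +13·0.0416667° lat → SW at lon -42.9167°, lat -79.4583°.
latitude 79.4583° S, longitude 42.9167° W.

79.4583° S, 42.9167° W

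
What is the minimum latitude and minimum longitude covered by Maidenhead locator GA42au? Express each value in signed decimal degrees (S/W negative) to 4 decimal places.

-87.1667, -52.0000

Field G=6, A=0: +6·20° lon, +0·10° lat → SW at lon -60°, lat -90°.
Square 4, 2: +4·2° lon, +2·1° lat → SW at lon -52°, lat -88°.
Subsquare a=0, u=20: +0·0.0833333° lon, +20·0.0416667° lat → SW at lon -52°, lat -87.1667°.
latitude -87.1667, longitude -52.0000.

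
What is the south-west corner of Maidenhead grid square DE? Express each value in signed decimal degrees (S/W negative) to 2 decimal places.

-50.00, -120.00

Field D=3, E=4: +3·20° lon, +4·10° lat → SW at lon -120°, lat -50°.
latitude -50.00, longitude -120.00.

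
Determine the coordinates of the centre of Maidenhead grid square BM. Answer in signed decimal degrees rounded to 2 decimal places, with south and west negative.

35.00, -150.00

Field B=1, M=12: +1·20° lon, +12·10° lat → SW at lon -160°, lat 30°.
Cell spans 20° lon × 10° lat. Centre is SW corner plus half of each.
latitude 35.00, longitude -150.00.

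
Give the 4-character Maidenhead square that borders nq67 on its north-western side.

NQ58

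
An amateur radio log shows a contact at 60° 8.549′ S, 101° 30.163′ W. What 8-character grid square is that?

DC99fu95

Add 180° to longitude and 90° to latitude: 78.49728, 29.85752.
Field: lon ⌊78.49728/20⌋ = 3 → D; lat ⌊29.85752/10⌋ = 2 → C.
Square: lon ⌊18.49728/2⌋ = 9; lat ⌊9.85752/1⌋ = 9.
Subsquare: lon ⌊0.49728/0.0833333⌋ = 5 → f; lat ⌊0.85752/0.0416667⌋ = 20 → u.
Extended square: lon ⌊0.08062/0.00833333⌋ = 9; lat ⌊0.02418/0.00416667⌋ = 5.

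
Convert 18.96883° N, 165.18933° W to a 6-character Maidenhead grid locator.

AK78jx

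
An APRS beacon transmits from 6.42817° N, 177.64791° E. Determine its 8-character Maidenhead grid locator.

RJ86tk72

Offset from 180°W / 90°S: lon 357.64791°, lat 96.42817°.
Field: 357.64791/20 → 17 → R, 96.42817/10 → 9 → J; chars RJ.
Square: 17.64791/2 → 8, 6.42817/1 → 6; chars 86.
Subsquare: 1.64791/0.0833333 → 19 → t, 0.42817/0.0416667 → 10 → k; chars tk.
Extended square: 0.06458/0.00833333 → 7, 0.01150/0.00416667 → 2; chars 72.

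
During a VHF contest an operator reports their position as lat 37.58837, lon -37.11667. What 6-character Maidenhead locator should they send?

Shift to the Maidenhead origin (180°W, 90°S): lon 142.8833, lat 127.5884.
Field: lon ⌊142.8833/20⌋ = 7 → H; lat ⌊127.5884/10⌋ = 12 → M.
Square: lon ⌊2.8833/2⌋ = 1; lat ⌊7.5884/1⌋ = 7.
Subsquare: lon ⌊0.8833/0.0833333⌋ = 10 → k; lat ⌊0.5884/0.0416667⌋ = 14 → o.

HM17ko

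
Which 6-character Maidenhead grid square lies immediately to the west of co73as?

CO63xs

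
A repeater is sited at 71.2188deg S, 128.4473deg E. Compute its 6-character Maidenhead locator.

PB48fs

Offset from 180°W / 90°S: lon 308.4473°, lat 18.7812°.
Field (20°×10°, letters A–R): lon ⌊308.4473/20⌋ = 15 → P; lat ⌊18.7812/10⌋ = 1 → B.
Square (2°×1°, digits 0–9): lon ⌊8.4473/2⌋ = 4; lat ⌊8.7812/1⌋ = 8.
Subsquare (5′×2.5′, letters a–x): lon ⌊0.4473/0.0833333⌋ = 5 → f; lat ⌊0.7812/0.0416667⌋ = 18 → s.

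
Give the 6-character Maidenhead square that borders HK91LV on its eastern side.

HK91mv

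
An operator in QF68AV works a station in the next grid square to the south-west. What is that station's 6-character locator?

Longitude subsquare a = 0; −1 → -1, wraps to 23 = x, carry into square.
Longitude square 6; −1 → 5.
Latitude subsquare v = 21; −1 → 20 = u.

QF58xu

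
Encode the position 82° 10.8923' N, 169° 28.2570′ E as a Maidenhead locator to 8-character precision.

Add 180° to longitude and 90° to latitude: 349.47095, 172.18154.
Field: lon ⌊349.47095/20⌋ = 17 → R; lat ⌊172.18154/10⌋ = 17 → R.
Square: lon ⌊9.47095/2⌋ = 4; lat ⌊2.18154/1⌋ = 2.
Subsquare: lon ⌊1.47095/0.0833333⌋ = 17 → r; lat ⌊0.18154/0.0416667⌋ = 4 → e.
Extended square: lon ⌊0.05428/0.00833333⌋ = 6; lat ⌊0.01487/0.00416667⌋ = 3.

RR42re63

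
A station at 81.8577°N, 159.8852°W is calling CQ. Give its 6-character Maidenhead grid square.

BR01bu

Offset from 180°W / 90°S: lon 20.1148°, lat 171.8577°.
Field (20°×10°, letters A–R): 20.1148/20 → 1 → B, 171.8577/10 → 17 → R; chars BR.
Square (2°×1°, digits 0–9): 0.1148/2 → 0, 1.8577/1 → 1; chars 01.
Subsquare (5′×2.5′, letters a–x): 0.1148/0.0833333 → 1 → b, 0.8577/0.0416667 → 20 → u; chars bu.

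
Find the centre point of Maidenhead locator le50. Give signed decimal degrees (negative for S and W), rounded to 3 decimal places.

-49.500, 51.000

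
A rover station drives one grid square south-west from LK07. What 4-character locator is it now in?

Longitude square 0; −1 → -1, wraps to 9, carry into field.
Longitude field L = 11; −1 → 10 = K.
Latitude square 7; −1 → 6.

KK96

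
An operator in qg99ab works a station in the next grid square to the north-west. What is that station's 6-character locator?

QG89xc

Longitude subsquare a = 0; −1 → -1, wraps to 23 = x, carry into square.
Longitude square 9; −1 → 8.
Latitude subsquare b = 1; +1 → 2 = c.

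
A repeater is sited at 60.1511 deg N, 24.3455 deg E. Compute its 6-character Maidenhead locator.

Shift to the Maidenhead origin (180°W, 90°S): lon 204.3455, lat 150.1511.
Field: lon ⌊204.3455/20⌋ = 10 → K; lat ⌊150.1511/10⌋ = 15 → P.
Square: lon ⌊4.3455/2⌋ = 2; lat ⌊0.1511/1⌋ = 0.
Subsquare: lon ⌊0.3455/0.0833333⌋ = 4 → e; lat ⌊0.1511/0.0416667⌋ = 3 → d.

KP20ed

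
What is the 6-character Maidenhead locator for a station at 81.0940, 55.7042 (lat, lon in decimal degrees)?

LR71uc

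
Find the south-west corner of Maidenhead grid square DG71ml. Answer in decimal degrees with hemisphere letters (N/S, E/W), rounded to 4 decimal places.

Field D=3, G=6: +3·20° lon, +6·10° lat → SW at lon -120°, lat -30°.
Square 7, 1: +7·2° lon, +1·1° lat → SW at lon -106°, lat -29°.
Subsquare m=12, l=11: +12·0.0833333° lon, +11·0.0416667° lat → SW at lon -105°, lat -28.5417°.
latitude 28.5417° S, longitude 105.0000° W.

28.5417° S, 105.0000° W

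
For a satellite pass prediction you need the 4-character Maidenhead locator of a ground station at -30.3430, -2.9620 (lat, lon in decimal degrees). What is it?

IF89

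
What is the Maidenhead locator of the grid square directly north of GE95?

Latitude square 5; +1 → 6.
The longitude characters are unchanged.

GE96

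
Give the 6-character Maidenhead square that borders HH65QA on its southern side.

HH64qx

Latitude subsquare a = 0; −1 → -1, wraps to 23 = x, carry into square.
Latitude square 5; −1 → 4.
The longitude characters are unchanged.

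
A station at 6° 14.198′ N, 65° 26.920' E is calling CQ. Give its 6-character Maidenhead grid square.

Add 180° to longitude and 90° to latitude: 245.4487, 96.2366.
Field: lon ⌊245.4487/20⌋ = 12 → M; lat ⌊96.2366/10⌋ = 9 → J.
Square: lon ⌊5.4487/2⌋ = 2; lat ⌊6.2366/1⌋ = 6.
Subsquare: lon ⌊1.4487/0.0833333⌋ = 17 → r; lat ⌊0.2366/0.0416667⌋ = 5 → f.

MJ26rf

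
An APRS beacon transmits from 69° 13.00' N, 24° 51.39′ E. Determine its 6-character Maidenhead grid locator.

KP29kf

Shift to the Maidenhead origin (180°W, 90°S): lon 204.8565, lat 159.2167.
Field: lon ⌊204.8565/20⌋ = 10 → K; lat ⌊159.2167/10⌋ = 15 → P.
Square: lon ⌊4.8565/2⌋ = 2; lat ⌊9.2167/1⌋ = 9.
Subsquare: lon ⌊0.8565/0.0833333⌋ = 10 → k; lat ⌊0.2167/0.0416667⌋ = 5 → f.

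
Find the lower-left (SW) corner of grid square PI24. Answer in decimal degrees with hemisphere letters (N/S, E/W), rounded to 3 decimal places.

6.000° S, 124.000° E

Field P=15, I=8: +15·20° lon, +8·10° lat → SW at lon 120°, lat -10°.
Square 2, 4: +2·2° lon, +4·1° lat → SW at lon 124°, lat -6°.
latitude 6.000° S, longitude 124.000° E.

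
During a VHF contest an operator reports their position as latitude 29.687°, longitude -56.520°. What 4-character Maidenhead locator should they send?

GL19

Shift to the Maidenhead origin (180°W, 90°S): lon 123.48, lat 119.69.
Field: 123.48/20 → 6 → G, 119.69/10 → 11 → L; chars GL.
Square: 3.48/2 → 1, 9.69/1 → 9; chars 19.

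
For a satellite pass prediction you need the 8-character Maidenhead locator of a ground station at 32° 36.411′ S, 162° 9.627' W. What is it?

AF87wj04

Offset from 180°W / 90°S: lon 17.83955°, lat 57.39315°.
Field: lon ⌊17.83955/20⌋ = 0 → A; lat ⌊57.39315/10⌋ = 5 → F.
Square: lon ⌊17.83955/2⌋ = 8; lat ⌊7.39315/1⌋ = 7.
Subsquare: lon ⌊1.83955/0.0833333⌋ = 22 → w; lat ⌊0.39315/0.0416667⌋ = 9 → j.
Extended square: lon ⌊0.00622/0.00833333⌋ = 0; lat ⌊0.01815/0.00416667⌋ = 4.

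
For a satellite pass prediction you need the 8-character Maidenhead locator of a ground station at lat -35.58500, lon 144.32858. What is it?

QF24dj99

Offset from 180°W / 90°S: lon 324.32858°, lat 54.41500°.
Field: lon ⌊324.32858/20⌋ = 16 → Q; lat ⌊54.41500/10⌋ = 5 → F.
Square: lon ⌊4.32858/2⌋ = 2; lat ⌊4.41500/1⌋ = 4.
Subsquare: lon ⌊0.32858/0.0833333⌋ = 3 → d; lat ⌊0.41500/0.0416667⌋ = 9 → j.
Extended square: lon ⌊0.07858/0.00833333⌋ = 9; lat ⌊0.04000/0.00416667⌋ = 9.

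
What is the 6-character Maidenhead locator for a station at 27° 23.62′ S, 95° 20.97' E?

Shift to the Maidenhead origin (180°W, 90°S): lon 275.3495, lat 62.6063.
Field: 275.3495/20 → 13 → N, 62.6063/10 → 6 → G; chars NG.
Square: 15.3495/2 → 7, 2.6063/1 → 2; chars 72.
Subsquare: 1.3495/0.0833333 → 16 → q, 0.6063/0.0416667 → 14 → o; chars qo.

NG72qo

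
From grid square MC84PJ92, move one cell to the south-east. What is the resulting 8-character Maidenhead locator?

MC84qj01

Longitude extended square 9; +1 → 10, wraps to 0, carry into subsquare.
Longitude subsquare p = 15; +1 → 16 = q.
Latitude extended square 2; −1 → 1.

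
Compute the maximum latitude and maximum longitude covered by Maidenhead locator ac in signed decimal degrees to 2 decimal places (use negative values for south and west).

Field A=0, C=2: +0·20° lon, +2·10° lat → SW at lon -180°, lat -70°.
Cell spans 20° lon × 10° lat. NE corner is SW corner plus one full cell.
latitude -60.00, longitude -160.00.

-60.00, -160.00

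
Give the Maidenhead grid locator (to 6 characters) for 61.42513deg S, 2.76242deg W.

IC88on

Add 180° to longitude and 90° to latitude: 177.2376, 28.5749.
Field: lon ⌊177.2376/20⌋ = 8 → I; lat ⌊28.5749/10⌋ = 2 → C.
Square: lon ⌊17.2376/2⌋ = 8; lat ⌊8.5749/1⌋ = 8.
Subsquare: lon ⌊1.2376/0.0833333⌋ = 14 → o; lat ⌊0.5749/0.0416667⌋ = 13 → n.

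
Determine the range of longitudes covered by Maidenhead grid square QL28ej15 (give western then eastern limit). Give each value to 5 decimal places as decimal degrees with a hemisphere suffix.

144.34167° E, 144.35000° E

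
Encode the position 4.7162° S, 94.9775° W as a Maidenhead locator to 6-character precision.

EI25mg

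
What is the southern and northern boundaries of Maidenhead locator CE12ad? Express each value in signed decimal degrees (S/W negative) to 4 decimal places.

-47.8750, -47.8333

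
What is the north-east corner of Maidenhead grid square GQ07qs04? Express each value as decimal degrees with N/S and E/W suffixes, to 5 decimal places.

77.77083° N, 58.65833° W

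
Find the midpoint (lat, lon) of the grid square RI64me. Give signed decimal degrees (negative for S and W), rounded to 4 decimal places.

-5.8125, 173.0417

Field R=17, I=8: +17·20° lon, +8·10° lat → SW at lon 160°, lat -10°.
Square 6, 4: +6·2° lon, +4·1° lat → SW at lon 172°, lat -6°.
Subsquare m=12, e=4: +12·0.0833333° lon, +4·0.0416667° lat → SW at lon 173°, lat -5.83333°.
Cell spans 0.0833333° lon × 0.0416667° lat. Centre is SW corner plus half of each.
latitude -5.8125, longitude 173.0417.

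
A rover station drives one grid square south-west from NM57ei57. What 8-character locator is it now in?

NM57ei46

Longitude extended square 5; −1 → 4.
Latitude extended square 7; −1 → 6.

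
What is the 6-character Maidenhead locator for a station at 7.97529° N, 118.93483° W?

Add 180° to longitude and 90° to latitude: 61.0652, 97.9753.
Field (20°×10°, letters A–R): 61.0652/20 → 3 → D, 97.9753/10 → 9 → J; chars DJ.
Square (2°×1°, digits 0–9): 1.0652/2 → 0, 7.9753/1 → 7; chars 07.
Subsquare (5′×2.5′, letters a–x): 1.0652/0.0833333 → 12 → m, 0.9753/0.0416667 → 23 → x; chars mx.

DJ07mx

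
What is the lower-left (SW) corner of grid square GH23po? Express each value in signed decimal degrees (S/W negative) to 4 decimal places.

-16.4167, -54.7500

Field G=6, H=7: +6·20° lon, +7·10° lat → SW at lon -60°, lat -20°.
Square 2, 3: +2·2° lon, +3·1° lat → SW at lon -56°, lat -17°.
Subsquare p=15, o=14: +15·0.0833333° lon, +14·0.0416667° lat → SW at lon -54.75°, lat -16.4167°.
latitude -16.4167, longitude -54.7500.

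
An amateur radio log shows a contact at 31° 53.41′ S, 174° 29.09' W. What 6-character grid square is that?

Offset from 180°W / 90°S: lon 5.5152°, lat 58.1098°.
Field: lon ⌊5.5152/20⌋ = 0 → A; lat ⌊58.1098/10⌋ = 5 → F.
Square: lon ⌊5.5152/2⌋ = 2; lat ⌊8.1098/1⌋ = 8.
Subsquare: lon ⌊1.5152/0.0833333⌋ = 18 → s; lat ⌊0.1098/0.0416667⌋ = 2 → c.

AF28sc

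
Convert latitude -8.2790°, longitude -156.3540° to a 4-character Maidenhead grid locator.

BI11

Offset from 180°W / 90°S: lon 23.65°, lat 81.72°.
Field (20°×10°, letters A–R): lon ⌊23.65/20⌋ = 1 → B; lat ⌊81.72/10⌋ = 8 → I.
Square (2°×1°, digits 0–9): lon ⌊3.65/2⌋ = 1; lat ⌊1.72/1⌋ = 1.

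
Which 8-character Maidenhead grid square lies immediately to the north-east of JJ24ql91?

JJ24rl02

Longitude extended square 9; +1 → 10, wraps to 0, carry into subsquare.
Longitude subsquare q = 16; +1 → 17 = r.
Latitude extended square 1; +1 → 2.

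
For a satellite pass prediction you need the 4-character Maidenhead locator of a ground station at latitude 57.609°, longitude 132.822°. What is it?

Shift to the Maidenhead origin (180°W, 90°S): lon 312.82, lat 147.61.
Field (20°×10°, letters A–R): lon ⌊312.82/20⌋ = 15 → P; lat ⌊147.61/10⌋ = 14 → O.
Square (2°×1°, digits 0–9): lon ⌊12.82/2⌋ = 6; lat ⌊7.61/1⌋ = 7.

PO67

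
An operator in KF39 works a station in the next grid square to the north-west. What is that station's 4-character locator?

KG20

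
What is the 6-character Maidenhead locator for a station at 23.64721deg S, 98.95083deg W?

EG06mi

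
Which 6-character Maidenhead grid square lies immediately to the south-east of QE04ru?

Longitude subsquare r = 17; +1 → 18 = s.
Latitude subsquare u = 20; −1 → 19 = t.

QE04st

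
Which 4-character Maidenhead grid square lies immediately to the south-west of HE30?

HD29

Longitude square 3; −1 → 2.
Latitude square 0; −1 → -1, wraps to 9, carry into field.
Latitude field E = 4; −1 → 3 = D.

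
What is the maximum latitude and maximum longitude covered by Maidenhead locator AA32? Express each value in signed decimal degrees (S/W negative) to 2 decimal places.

-87.00, -172.00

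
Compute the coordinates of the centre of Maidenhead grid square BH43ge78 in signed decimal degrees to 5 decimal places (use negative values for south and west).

Field B=1, H=7: +1·20° lon, +7·10° lat → SW at lon -160°, lat -20°.
Square 4, 3: +4·2° lon, +3·1° lat → SW at lon -152°, lat -17°.
Subsquare g=6, e=4: +6·0.0833333° lon, +4·0.0416667° lat → SW at lon -151.5°, lat -16.8333°.
Extended square 7, 8: +7·0.00833333° lon, +8·0.00416667° lat → SW at lon -151.442°, lat -16.8°.
Cell spans 0.00833333° lon × 0.00416667° lat. Centre is SW corner plus half of each.
latitude -16.79792, longitude -151.43750.

-16.79792, -151.43750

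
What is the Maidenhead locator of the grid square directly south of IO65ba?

Latitude subsquare a = 0; −1 → -1, wraps to 23 = x, carry into square.
Latitude square 5; −1 → 4.
The longitude characters are unchanged.

IO64bx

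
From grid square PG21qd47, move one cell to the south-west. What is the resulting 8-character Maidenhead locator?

PG21qd36

Longitude extended square 4; −1 → 3.
Latitude extended square 7; −1 → 6.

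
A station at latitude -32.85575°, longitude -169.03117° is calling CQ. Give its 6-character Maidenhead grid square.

AF57ld

Offset from 180°W / 90°S: lon 10.9688°, lat 57.1442°.
Field (20°×10°, letters A–R): lon ⌊10.9688/20⌋ = 0 → A; lat ⌊57.1442/10⌋ = 5 → F.
Square (2°×1°, digits 0–9): lon ⌊10.9688/2⌋ = 5; lat ⌊7.1442/1⌋ = 7.
Subsquare (5′×2.5′, letters a–x): lon ⌊0.9688/0.0833333⌋ = 11 → l; lat ⌊0.1442/0.0416667⌋ = 3 → d.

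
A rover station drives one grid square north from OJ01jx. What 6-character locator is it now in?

OJ02ja

Latitude subsquare x = 23; +1 → 24, wraps to 0 = a, carry into square.
Latitude square 1; +1 → 2.
The longitude characters are unchanged.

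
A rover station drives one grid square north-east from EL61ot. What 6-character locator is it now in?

EL61pu

Longitude subsquare o = 14; +1 → 15 = p.
Latitude subsquare t = 19; +1 → 20 = u.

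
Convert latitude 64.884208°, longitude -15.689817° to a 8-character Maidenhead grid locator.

Shift to the Maidenhead origin (180°W, 90°S): lon 164.31018, lat 154.88421.
Field (20°×10°, letters A–R): 164.31018/20 → 8 → I, 154.88421/10 → 15 → P; chars IP.
Square (2°×1°, digits 0–9): 4.31018/2 → 2, 4.88421/1 → 4; chars 24.
Subsquare (5′×2.5′, letters a–x): 0.31018/0.0833333 → 3 → d, 0.88421/0.0416667 → 21 → v; chars dv.
Extended square (30″×15″, digits 0–9): 0.06018/0.00833333 → 7, 0.00921/0.00416667 → 2; chars 72.

IP24dv72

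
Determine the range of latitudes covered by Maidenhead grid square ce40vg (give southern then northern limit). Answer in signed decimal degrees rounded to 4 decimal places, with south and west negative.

-49.7500, -49.7083

Field C=2, E=4: +2·20° lon, +4·10° lat → SW at lon -140°, lat -50°.
Square 4, 0: +4·2° lon, +0·1° lat → SW at lon -132°, lat -50°.
Subsquare v=21, g=6: +21·0.0833333° lon, +6·0.0416667° lat → SW at lon -130.25°, lat -49.75°.
Cell spans 0.0833333° lon × 0.0416667° lat.
south -49.7500, north -49.7083.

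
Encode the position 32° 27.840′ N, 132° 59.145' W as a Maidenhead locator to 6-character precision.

Add 180° to longitude and 90° to latitude: 47.0143, 122.4640.
Field (20°×10°, letters A–R): lon ⌊47.0143/20⌋ = 2 → C; lat ⌊122.4640/10⌋ = 12 → M.
Square (2°×1°, digits 0–9): lon ⌊7.0143/2⌋ = 3; lat ⌊2.4640/1⌋ = 2.
Subsquare (5′×2.5′, letters a–x): lon ⌊1.0143/0.0833333⌋ = 12 → m; lat ⌊0.4640/0.0416667⌋ = 11 → l.

CM32ml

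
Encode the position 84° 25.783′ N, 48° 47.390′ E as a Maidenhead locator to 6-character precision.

LR44jk

Shift to the Maidenhead origin (180°W, 90°S): lon 228.7898, lat 174.4297.
Field: 228.7898/20 → 11 → L, 174.4297/10 → 17 → R; chars LR.
Square: 8.7898/2 → 4, 4.4297/1 → 4; chars 44.
Subsquare: 0.7898/0.0833333 → 9 → j, 0.4297/0.0416667 → 10 → k; chars jk.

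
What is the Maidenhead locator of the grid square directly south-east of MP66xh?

MP76ag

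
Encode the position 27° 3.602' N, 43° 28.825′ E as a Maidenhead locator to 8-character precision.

Shift to the Maidenhead origin (180°W, 90°S): lon 223.48042, lat 117.06003.
Field: lon ⌊223.48042/20⌋ = 11 → L; lat ⌊117.06003/10⌋ = 11 → L.
Square: lon ⌊3.48042/2⌋ = 1; lat ⌊7.06003/1⌋ = 7.
Subsquare: lon ⌊1.48042/0.0833333⌋ = 17 → r; lat ⌊0.06003/0.0416667⌋ = 1 → b.
Extended square: lon ⌊0.06375/0.00833333⌋ = 7; lat ⌊0.01837/0.00416667⌋ = 4.

LL17rb74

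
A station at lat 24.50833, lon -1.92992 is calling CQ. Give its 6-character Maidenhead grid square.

IL94am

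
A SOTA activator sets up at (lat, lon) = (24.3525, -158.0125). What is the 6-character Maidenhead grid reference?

BL04xi

Add 180° to longitude and 90° to latitude: 21.9875, 114.3525.
Field: lon ⌊21.9875/20⌋ = 1 → B; lat ⌊114.3525/10⌋ = 11 → L.
Square: lon ⌊1.9875/2⌋ = 0; lat ⌊4.3525/1⌋ = 4.
Subsquare: lon ⌊1.9875/0.0833333⌋ = 23 → x; lat ⌊0.3525/0.0416667⌋ = 8 → i.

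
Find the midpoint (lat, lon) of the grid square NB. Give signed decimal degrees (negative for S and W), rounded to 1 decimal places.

Field N=13, B=1: +13·20° lon, +1·10° lat → SW at lon 80°, lat -80°.
Cell spans 20° lon × 10° lat. Centre is SW corner plus half of each.
latitude -75.0, longitude 90.0.

-75.0, 90.0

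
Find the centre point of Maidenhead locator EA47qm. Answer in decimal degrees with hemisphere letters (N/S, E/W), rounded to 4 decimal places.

82.4792° S, 90.6250° W

Field E=4, A=0: +4·20° lon, +0·10° lat → SW at lon -100°, lat -90°.
Square 4, 7: +4·2° lon, +7·1° lat → SW at lon -92°, lat -83°.
Subsquare q=16, m=12: +16·0.0833333° lon, +12·0.0416667° lat → SW at lon -90.6667°, lat -82.5°.
Cell spans 0.0833333° lon × 0.0416667° lat. Centre is SW corner plus half of each.
latitude 82.4792° S, longitude 90.6250° W.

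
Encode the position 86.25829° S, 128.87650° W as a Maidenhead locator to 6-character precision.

CA53nr

Shift to the Maidenhead origin (180°W, 90°S): lon 51.1235, lat 3.7417.
Field (20°×10°, letters A–R): 51.1235/20 → 2 → C, 3.7417/10 → 0 → A; chars CA.
Square (2°×1°, digits 0–9): 11.1235/2 → 5, 3.7417/1 → 3; chars 53.
Subsquare (5′×2.5′, letters a–x): 1.1235/0.0833333 → 13 → n, 0.7417/0.0416667 → 17 → r; chars nr.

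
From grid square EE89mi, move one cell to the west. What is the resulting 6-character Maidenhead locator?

EE89li

Longitude subsquare m = 12; −1 → 11 = l.
The latitude characters are unchanged.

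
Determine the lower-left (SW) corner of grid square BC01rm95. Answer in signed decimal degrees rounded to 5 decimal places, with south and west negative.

Field B=1, C=2: +1·20° lon, +2·10° lat → SW at lon -160°, lat -70°.
Square 0, 1: +0·2° lon, +1·1° lat → SW at lon -160°, lat -69°.
Subsquare r=17, m=12: +17·0.0833333° lon, +12·0.0416667° lat → SW at lon -158.583°, lat -68.5°.
Extended square 9, 5: +9·0.00833333° lon, +5·0.00416667° lat → SW at lon -158.508°, lat -68.4792°.
latitude -68.47917, longitude -158.50833.

-68.47917, -158.50833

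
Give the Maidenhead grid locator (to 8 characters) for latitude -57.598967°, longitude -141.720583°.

BD92dj36

Add 180° to longitude and 90° to latitude: 38.27942, 32.40103.
Field: 38.27942/20 → 1 → B, 32.40103/10 → 3 → D; chars BD.
Square: 18.27942/2 → 9, 2.40103/1 → 2; chars 92.
Subsquare: 0.27942/0.0833333 → 3 → d, 0.40103/0.0416667 → 9 → j; chars dj.
Extended square: 0.02942/0.00833333 → 3, 0.02603/0.00416667 → 6; chars 36.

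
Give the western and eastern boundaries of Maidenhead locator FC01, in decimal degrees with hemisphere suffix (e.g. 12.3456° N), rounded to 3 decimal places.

80.000° W, 78.000° W

Field F=5, C=2: +5·20° lon, +2·10° lat → SW at lon -80°, lat -70°.
Square 0, 1: +0·2° lon, +1·1° lat → SW at lon -80°, lat -69°.
Cell spans 2° lon × 1° lat.
west 80.000° W, east 78.000° W.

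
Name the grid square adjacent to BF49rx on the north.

BG40ra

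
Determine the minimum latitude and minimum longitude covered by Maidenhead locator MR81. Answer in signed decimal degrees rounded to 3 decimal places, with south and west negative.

81.000, 76.000

Field M=12, R=17: +12·20° lon, +17·10° lat → SW at lon 60°, lat 80°.
Square 8, 1: +8·2° lon, +1·1° lat → SW at lon 76°, lat 81°.
latitude 81.000, longitude 76.000.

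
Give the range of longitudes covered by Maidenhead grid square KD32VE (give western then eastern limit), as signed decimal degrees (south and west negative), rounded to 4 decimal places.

27.7500, 27.8333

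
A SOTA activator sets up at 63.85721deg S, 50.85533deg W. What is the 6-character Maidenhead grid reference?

GC46nd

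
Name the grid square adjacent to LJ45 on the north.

LJ46

Latitude square 5; +1 → 6.
The longitude characters are unchanged.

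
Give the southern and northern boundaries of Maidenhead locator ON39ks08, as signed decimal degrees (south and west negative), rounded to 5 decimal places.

49.78333, 49.78750

Field O=14, N=13: +14·20° lon, +13·10° lat → SW at lon 100°, lat 40°.
Square 3, 9: +3·2° lon, +9·1° lat → SW at lon 106°, lat 49°.
Subsquare k=10, s=18: +10·0.0833333° lon, +18·0.0416667° lat → SW at lon 106.833°, lat 49.75°.
Extended square 0, 8: +0·0.00833333° lon, +8·0.00416667° lat → SW at lon 106.833°, lat 49.7833°.
Cell spans 0.00833333° lon × 0.00416667° lat.
south 49.78333, north 49.78750.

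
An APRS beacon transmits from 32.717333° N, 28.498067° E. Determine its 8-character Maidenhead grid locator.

KM42fr92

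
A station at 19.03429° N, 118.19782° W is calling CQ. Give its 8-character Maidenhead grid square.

DK09va68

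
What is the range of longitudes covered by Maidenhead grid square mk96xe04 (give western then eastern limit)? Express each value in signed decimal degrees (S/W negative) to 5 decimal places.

Field M=12, K=10: +12·20° lon, +10·10° lat → SW at lon 60°, lat 10°.
Square 9, 6: +9·2° lon, +6·1° lat → SW at lon 78°, lat 16°.
Subsquare x=23, e=4: +23·0.0833333° lon, +4·0.0416667° lat → SW at lon 79.9167°, lat 16.1667°.
Extended square 0, 4: +0·0.00833333° lon, +4·0.00416667° lat → SW at lon 79.9167°, lat 16.1833°.
Cell spans 0.00833333° lon × 0.00416667° lat.
west 79.91667, east 79.92500.

79.91667, 79.92500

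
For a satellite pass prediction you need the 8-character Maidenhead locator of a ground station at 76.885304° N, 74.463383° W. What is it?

Add 180° to longitude and 90° to latitude: 105.53662, 166.88530.
Field: 105.53662/20 → 5 → F, 166.88530/10 → 16 → Q; chars FQ.
Square: 5.53662/2 → 2, 6.88530/1 → 6; chars 26.
Subsquare: 1.53662/0.0833333 → 18 → s, 0.88530/0.0416667 → 21 → v; chars sv.
Extended square: 0.03662/0.00833333 → 4, 0.01030/0.00416667 → 2; chars 42.

FQ26sv42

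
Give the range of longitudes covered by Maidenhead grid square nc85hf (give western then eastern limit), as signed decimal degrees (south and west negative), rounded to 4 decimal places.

96.5833, 96.6667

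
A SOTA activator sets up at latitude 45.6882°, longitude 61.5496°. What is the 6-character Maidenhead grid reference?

Offset from 180°W / 90°S: lon 241.5496°, lat 135.6882°.
Field (20°×10°, letters A–R): 241.5496/20 → 12 → M, 135.6882/10 → 13 → N; chars MN.
Square (2°×1°, digits 0–9): 1.5496/2 → 0, 5.6882/1 → 5; chars 05.
Subsquare (5′×2.5′, letters a–x): 1.5496/0.0833333 → 18 → s, 0.6882/0.0416667 → 16 → q; chars sq.

MN05sq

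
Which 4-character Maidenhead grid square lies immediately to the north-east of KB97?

LB08

Longitude square 9; +1 → 10, wraps to 0, carry into field.
Longitude field K = 10; +1 → 11 = L.
Latitude square 7; +1 → 8.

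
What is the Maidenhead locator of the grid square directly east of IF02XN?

Longitude subsquare x = 23; +1 → 24, wraps to 0 = a, carry into square.
Longitude square 0; +1 → 1.
The latitude characters are unchanged.

IF12an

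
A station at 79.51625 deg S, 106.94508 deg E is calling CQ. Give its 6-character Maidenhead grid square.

OB30ll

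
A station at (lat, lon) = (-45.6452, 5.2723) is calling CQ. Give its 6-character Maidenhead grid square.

JE24pi

Offset from 180°W / 90°S: lon 185.2723°, lat 44.3548°.
Field (20°×10°, letters A–R): 185.2723/20 → 9 → J, 44.3548/10 → 4 → E; chars JE.
Square (2°×1°, digits 0–9): 5.2723/2 → 2, 4.3548/1 → 4; chars 24.
Subsquare (5′×2.5′, letters a–x): 1.2723/0.0833333 → 15 → p, 0.3548/0.0416667 → 8 → i; chars pi.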